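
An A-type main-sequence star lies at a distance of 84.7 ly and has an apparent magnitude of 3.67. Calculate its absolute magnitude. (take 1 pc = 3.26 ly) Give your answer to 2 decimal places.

d = 84.7 ly / 3.26 = 25.98 pc
5 log₁₀(d/10 pc) = 5 log₁₀(25.98) − 5 = 2.073
M = m − 5 log₁₀(d/10) = 3.67 − 2.073 = 1.597

M ≈ 1.60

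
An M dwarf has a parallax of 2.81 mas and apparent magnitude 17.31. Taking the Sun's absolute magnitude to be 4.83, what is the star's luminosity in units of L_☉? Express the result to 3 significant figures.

d = 1/p = 1000/2.81 mas = 355.9 pc
M = m − 5 log₁₀ d + 5 = 17.31 − 5·2.5513 + 5 = 9.554
M − M_☉ = 9.554 − 4.83 = 4.724
L/L_☉ = 10^(−0.4 × 4.724) = 0.01290

L/L_☉ ≈ 0.0129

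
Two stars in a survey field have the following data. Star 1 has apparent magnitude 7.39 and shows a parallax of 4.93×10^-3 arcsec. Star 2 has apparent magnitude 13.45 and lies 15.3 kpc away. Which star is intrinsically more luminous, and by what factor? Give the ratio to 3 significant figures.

Star 2 is more luminous, by a factor of 21.4.

Star 1: d = 1/p = 1/4.93×10^-3″ = 202.8 pc
Star 1: M = m − 5 log₁₀ d + 5 = 7.39 − 5·2.3072 + 5 = 0.854
Star 2: d = 15.3 kpc = 15300 pc
Star 2: M = m − 5 log₁₀ d + 5 = 13.45 − 5·4.1847 + 5 = -2.473
ΔM = M_1 − M_2 = 0.854 − (-2.473) = 3.328; smaller M is more luminous → Star 2.
L ratio = 10^(0.4 |ΔM|) = 10^1.331 = 21.43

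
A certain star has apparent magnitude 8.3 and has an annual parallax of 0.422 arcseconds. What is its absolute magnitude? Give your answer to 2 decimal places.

M ≈ 11.43

d = 1/p = 1/0.422″ = 2.370 pc
5 log₁₀(d/10 pc) = 5 log₁₀(2.370) − 5 = -3.127
M = m − 5 log₁₀(d/10) = 8.3 + 3.127 = 11.427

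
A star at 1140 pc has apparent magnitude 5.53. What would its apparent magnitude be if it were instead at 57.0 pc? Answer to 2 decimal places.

m ≈ -0.98

Flux ∝ 1/d², so Δm = 5 log₁₀(d₂/d₁) = 5 log₁₀(57.0/1140) = -6.505
m₂ = m₁ + Δm = 5.53 + (-6.505) = -0.975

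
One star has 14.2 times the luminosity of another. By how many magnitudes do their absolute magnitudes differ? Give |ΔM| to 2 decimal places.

Pogson: ΔM = −2.5 log₁₀(ratio) = −2.5 log₁₀(14.2) = −2.5 × 1.1523 = -2.881

|ΔM| ≈ 2.88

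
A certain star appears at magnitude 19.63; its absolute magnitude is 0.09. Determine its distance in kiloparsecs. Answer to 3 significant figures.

d ≈ 80.9 kpc

Distance modulus: m − M = 19.63 − (0.09) = 19.540
m − M = 5 log₁₀ d − 5
log₁₀ d = (m − M)/5 + 1 = 4.9080
d = 10^4.9080 = 80910 pc
= 80.91 kpc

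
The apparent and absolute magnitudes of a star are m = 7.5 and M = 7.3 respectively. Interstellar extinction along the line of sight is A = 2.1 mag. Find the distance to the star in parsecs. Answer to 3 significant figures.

d ≈ 4.17 pc

m − M = 5 log₁₀(d/10 pc) + A  ⇒  7.5 − (7.3) − 2.1 = 5 log₁₀(d/10)
-1.900 = 5 log₁₀(d/10)
log₁₀ d = (m − M − A)/5 + 1 = 0.6200
d = 10^0.6200 = 4.169 pc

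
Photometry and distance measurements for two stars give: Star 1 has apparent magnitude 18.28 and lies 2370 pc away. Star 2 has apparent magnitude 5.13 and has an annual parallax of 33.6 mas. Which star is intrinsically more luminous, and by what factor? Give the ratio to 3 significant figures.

Star 1: M = m − 5 log₁₀ d + 5 = 18.28 − 5·3.3747 + 5 = 6.406
Star 2: p = 33.6 mas = 0.0336″ → d = 1/p = 29.76 pc
Star 2: M = m − 5 log₁₀ d + 5 = 5.13 − 5·1.4737 + 5 = 2.762
ΔM = M_1 − M_2 = 6.406 − (2.762) = 3.645; smaller M is more luminous → Star 2.
L ratio = 10^(0.4 |ΔM|) = 10^1.458 = 28.70

Star 2 is more luminous, by a factor of 28.7.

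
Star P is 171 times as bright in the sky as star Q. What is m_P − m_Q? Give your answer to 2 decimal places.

Pogson: Δm = −2.5 log₁₀(ratio) = −2.5 log₁₀(171) = −2.5 × 2.2330 = -5.582
Star P is brighter, so it has the smaller magnitude: the difference is negative.

m_P − m_Q ≈ -5.58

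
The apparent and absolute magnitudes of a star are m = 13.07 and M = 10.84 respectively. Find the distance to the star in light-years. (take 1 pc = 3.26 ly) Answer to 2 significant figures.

Distance modulus: m − M = 13.07 − (10.84) = 2.230
m − M = 5 log₁₀ d − 5
log₁₀ d = (m − M)/5 + 1 = 1.4460
d = 10^1.4460 = 27.93 pc
= 91.04 ly

d ≈ 91 ly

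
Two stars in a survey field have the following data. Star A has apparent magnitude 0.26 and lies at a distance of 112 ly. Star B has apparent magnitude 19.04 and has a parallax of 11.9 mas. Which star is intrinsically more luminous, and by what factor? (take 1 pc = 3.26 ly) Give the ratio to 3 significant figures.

Star A: d = 112 ly / 3.26 = 34.36 pc
Star A: M = m − 5 log₁₀ d + 5 = 0.26 − 5·1.5360 + 5 = -2.420
Star B: p = 11.9 mas = 0.0119″ → d = 1/p = 84.03 pc
Star B: M = m − 5 log₁₀ d + 5 = 19.04 − 5·1.9245 + 5 = 14.418
ΔM = M_A − M_B = -2.420 − (14.418) = -16.838; smaller M is more luminous → Star A.
L ratio = 10^(0.4 |ΔM|) = 10^6.735 = 5.434×10^6

Star A is more luminous, by a factor of 5.43×10^6.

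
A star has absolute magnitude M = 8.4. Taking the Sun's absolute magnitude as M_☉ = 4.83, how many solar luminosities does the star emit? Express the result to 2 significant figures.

L/L_☉ ≈ 0.037

M − M_☉ = 8.4 − 4.83 = 3.570
L/L_☉ = 10^(−0.4 (M − M_☉)) = 10^-1.428 = 0.03733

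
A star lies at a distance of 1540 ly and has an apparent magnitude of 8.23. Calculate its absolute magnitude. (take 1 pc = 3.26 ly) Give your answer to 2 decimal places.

M ≈ -0.14

d = 1540 ly / 3.26 = 472.4 pc
5 log₁₀(d/10 pc) = 5 log₁₀(472.4) − 5 = 8.372
M = m − 5 log₁₀(d/10) = 8.23 − 8.372 = -0.142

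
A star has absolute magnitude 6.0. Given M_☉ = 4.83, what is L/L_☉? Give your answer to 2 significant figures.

M − M_☉ = 6.0 − 4.83 = 1.170
L/L_☉ = 10^(−0.4 (M − M_☉)) = 10^-0.468 = 0.3404

L/L_☉ ≈ 0.34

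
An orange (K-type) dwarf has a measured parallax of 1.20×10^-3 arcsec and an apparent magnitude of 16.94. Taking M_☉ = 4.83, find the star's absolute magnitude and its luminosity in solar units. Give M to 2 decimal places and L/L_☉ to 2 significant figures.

d = 1/p = 1/1.20×10^-3″ = 833.3 pc
M = m − 5 log₁₀ d + 5 = 16.94 − 5·2.9208 + 5 = 7.336
M − M_☉ = 7.336 − 4.83 = 2.506
L/L_☉ = 10^(−0.4 × 2.506) = 0.09946

M ≈ 7.34; L/L_☉ ≈ 0.099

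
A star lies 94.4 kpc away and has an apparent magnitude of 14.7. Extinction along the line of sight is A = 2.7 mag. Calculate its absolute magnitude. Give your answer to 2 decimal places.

d = 94.4 kpc = 94400 pc
5 log₁₀(d/10 pc) = 5 log₁₀(94400) − 5 = 19.875
M = m − 5 log₁₀(d/10) − A = 14.7 − 19.875 − 2.7 = -7.875

M ≈ -7.87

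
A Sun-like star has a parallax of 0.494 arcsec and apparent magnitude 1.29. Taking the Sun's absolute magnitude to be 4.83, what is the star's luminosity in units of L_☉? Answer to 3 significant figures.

L/L_☉ ≈ 1.07

d = 1/p = 1/0.494″ = 2.024 pc
M = m − 5 log₁₀ d + 5 = 1.29 − 5·0.3063 + 5 = 4.759
M − M_☉ = 4.759 − 4.83 = -0.071
L/L_☉ = 10^(−0.4 × -0.071) = 1.068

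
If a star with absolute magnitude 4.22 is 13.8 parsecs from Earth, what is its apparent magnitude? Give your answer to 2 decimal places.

m = M + 5 log₁₀ d − 5 = 4.22 + 5·1.1399 − 5 = 4.919

m ≈ 4.92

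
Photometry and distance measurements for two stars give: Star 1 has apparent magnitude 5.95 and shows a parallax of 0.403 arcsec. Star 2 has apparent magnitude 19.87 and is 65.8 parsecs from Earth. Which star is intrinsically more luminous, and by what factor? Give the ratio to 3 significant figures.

Star 1 is more luminous, by a factor of 526.

Star 1: d = 1/p = 1/0.403″ = 2.481 pc
Star 1: M = m − 5 log₁₀ d + 5 = 5.95 − 5·0.3947 + 5 = 8.977
Star 2: M = m − 5 log₁₀ d + 5 = 19.87 − 5·1.8182 + 5 = 15.779
ΔM = M_1 − M_2 = 8.977 − (15.779) = -6.802; smaller M is more luminous → Star 1.
L ratio = 10^(0.4 |ΔM|) = 10^2.721 = 525.9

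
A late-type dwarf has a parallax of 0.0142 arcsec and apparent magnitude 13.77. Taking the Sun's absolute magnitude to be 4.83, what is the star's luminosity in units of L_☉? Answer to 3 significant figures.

d = 1/p = 1/0.0142″ = 70.42 pc
M = m − 5 log₁₀ d + 5 = 13.77 − 5·1.8477 + 5 = 9.531
M − M_☉ = 9.531 − 4.83 = 4.701
L/L_☉ = 10^(−0.4 × 4.701) = 0.01317

L/L_☉ ≈ 0.0132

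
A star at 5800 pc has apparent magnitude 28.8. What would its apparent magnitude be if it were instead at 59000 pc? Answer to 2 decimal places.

Flux ∝ 1/d², so Δm = 5 log₁₀(d₂/d₁) = 5 log₁₀(59000/5800) = 5.037
m₂ = m₁ + Δm = 28.8 + (5.037) = 33.837

m ≈ 33.84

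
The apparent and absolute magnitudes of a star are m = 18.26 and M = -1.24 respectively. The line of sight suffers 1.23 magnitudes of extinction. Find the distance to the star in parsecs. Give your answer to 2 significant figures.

d ≈ 45000 pc

m − M = 5 log₁₀(d/10 pc) + A  ⇒  18.26 − (-1.24) − 1.23 = 5 log₁₀(d/10)
18.270 = 5 log₁₀(d/10)
log₁₀ d = (m − M − A)/5 + 1 = 4.6540
d = 10^4.6540 = 45080 pc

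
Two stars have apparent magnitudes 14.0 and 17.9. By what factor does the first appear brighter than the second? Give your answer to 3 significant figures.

36.3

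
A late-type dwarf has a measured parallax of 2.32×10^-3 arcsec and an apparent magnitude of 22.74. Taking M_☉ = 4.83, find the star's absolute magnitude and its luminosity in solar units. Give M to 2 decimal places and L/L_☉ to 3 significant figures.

M ≈ 14.57; L/L_☉ ≈ 1.27×10^-4

d = 1/p = 1/2.32×10^-3″ = 431.0 pc
M = m − 5 log₁₀ d + 5 = 22.74 − 5·2.6345 + 5 = 14.567
M − M_☉ = 14.567 − 4.83 = 9.737
L/L_☉ = 10^(−0.4 × 9.737) = 1.274×10^-4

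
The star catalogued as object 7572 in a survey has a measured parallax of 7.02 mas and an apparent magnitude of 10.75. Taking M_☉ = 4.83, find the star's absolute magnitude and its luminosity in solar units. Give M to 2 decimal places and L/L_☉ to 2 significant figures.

M ≈ 4.98; L/L_☉ ≈ 0.87

d = 1/p = 1000/7.02 mas = 142.5 pc
M = m − 5 log₁₀ d + 5 = 10.75 − 5·2.1537 + 5 = 4.982
M − M_☉ = 4.982 − 4.83 = 0.152
L/L_☉ = 10^(−0.4 × 0.152) = 0.8696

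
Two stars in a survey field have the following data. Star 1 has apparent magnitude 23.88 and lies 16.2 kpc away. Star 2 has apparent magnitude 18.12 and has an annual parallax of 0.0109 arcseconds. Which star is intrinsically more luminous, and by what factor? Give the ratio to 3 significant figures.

Star 1 is more luminous, by a factor of 155.

Star 1: d = 16.2 kpc = 16200 pc
Star 1: M = m − 5 log₁₀ d + 5 = 23.88 − 5·4.2095 + 5 = 7.832
Star 2: d = 1/p = 1/0.0109″ = 91.74 pc
Star 2: M = m − 5 log₁₀ d + 5 = 18.12 − 5·1.9626 + 5 = 13.307
ΔM = M_1 − M_2 = 7.832 − (13.307) = -5.475; smaller M is more luminous → Star 1.
L ratio = 10^(0.4 |ΔM|) = 10^2.190 = 154.8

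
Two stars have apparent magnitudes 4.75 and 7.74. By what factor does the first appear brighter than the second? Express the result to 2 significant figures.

16

Δm = 4.75 − (7.74) = -2.99
Flux ratio = 10^(−0.4 Δm) = 10^(−0.4 × -2.99) = 10^1.196 = 15.70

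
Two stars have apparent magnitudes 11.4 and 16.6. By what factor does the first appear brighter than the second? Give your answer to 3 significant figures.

Δm = 11.4 − (16.6) = -5.2
Flux ratio = 10^(−0.4 Δm) = 10^(−0.4 × -5.2) = 10^2.080 = 120.2

120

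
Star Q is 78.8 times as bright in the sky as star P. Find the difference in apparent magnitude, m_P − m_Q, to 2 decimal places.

m_P − m_Q ≈ 4.74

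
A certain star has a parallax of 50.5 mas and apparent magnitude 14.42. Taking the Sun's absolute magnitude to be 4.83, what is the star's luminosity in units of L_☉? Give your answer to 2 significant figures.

L/L_☉ ≈ 5.7×10^-4

d = 1/p = 1000/50.5 mas = 19.80 pc
M = m − 5 log₁₀ d + 5 = 14.42 − 5·1.2967 + 5 = 12.936
M − M_☉ = 12.936 − 4.83 = 8.106
L/L_☉ = 10^(−0.4 × 8.106) = 5.720×10^-4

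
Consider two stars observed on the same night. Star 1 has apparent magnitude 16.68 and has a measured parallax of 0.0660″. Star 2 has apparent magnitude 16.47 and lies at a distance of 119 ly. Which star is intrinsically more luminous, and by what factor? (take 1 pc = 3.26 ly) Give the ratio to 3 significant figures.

Star 2 is more luminous, by a factor of 7.04.

Star 1: d = 1/p = 1/0.0660″ = 15.15 pc
Star 1: M = m − 5 log₁₀ d + 5 = 16.68 − 5·1.1805 + 5 = 15.778
Star 2: d = 119 ly / 3.26 = 36.50 pc
Star 2: M = m − 5 log₁₀ d + 5 = 16.47 − 5·1.5623 + 5 = 13.658
ΔM = M_1 − M_2 = 15.778 − (13.658) = 2.119; smaller M is more luminous → Star 2.
L ratio = 10^(0.4 |ΔM|) = 10^0.848 = 7.043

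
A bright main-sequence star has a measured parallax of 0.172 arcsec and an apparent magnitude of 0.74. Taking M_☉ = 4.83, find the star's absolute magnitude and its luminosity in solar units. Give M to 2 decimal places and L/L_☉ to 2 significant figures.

M ≈ 1.92; L/L_☉ ≈ 15

d = 1/p = 1/0.172″ = 5.814 pc
M = m − 5 log₁₀ d + 5 = 0.74 − 5·0.7645 + 5 = 1.918
M − M_☉ = 1.918 − 4.83 = -2.912
L/L_☉ = 10^(−0.4 × -2.912) = 14.62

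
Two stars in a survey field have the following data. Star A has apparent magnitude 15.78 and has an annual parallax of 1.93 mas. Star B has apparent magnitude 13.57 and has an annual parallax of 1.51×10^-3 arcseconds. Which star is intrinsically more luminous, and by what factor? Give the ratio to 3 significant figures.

Star A: p = 1.93 mas = 1.93×10^-3″ → d = 1/p = 518.1 pc
Star A: M = m − 5 log₁₀ d + 5 = 15.78 − 5·2.7144 + 5 = 7.208
Star B: d = 1/p = 1/1.51×10^-3″ = 662.3 pc
Star B: M = m − 5 log₁₀ d + 5 = 13.57 − 5·2.8210 + 5 = 4.465
ΔM = M_A − M_B = 7.208 − (4.465) = 2.743; smaller M is more luminous → Star B.
L ratio = 10^(0.4 |ΔM|) = 10^1.097 = 12.51

Star B is more luminous, by a factor of 12.5.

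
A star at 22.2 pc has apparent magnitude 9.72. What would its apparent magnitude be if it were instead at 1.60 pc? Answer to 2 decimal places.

m ≈ 4.01

Flux ∝ 1/d², so Δm = 5 log₁₀(d₂/d₁) = 5 log₁₀(1.60/22.2) = -5.711
m₂ = m₁ + Δm = 9.72 + (-5.711) = 4.009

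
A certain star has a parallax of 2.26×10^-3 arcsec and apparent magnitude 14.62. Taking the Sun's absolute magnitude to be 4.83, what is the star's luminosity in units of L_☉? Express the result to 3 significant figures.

d = 1/p = 1/2.26×10^-3″ = 442.5 pc
M = m − 5 log₁₀ d + 5 = 14.62 − 5·2.6459 + 5 = 6.391
M − M_☉ = 6.391 − 4.83 = 1.561
L/L_☉ = 10^(−0.4 × 1.561) = 0.2376

L/L_☉ ≈ 0.238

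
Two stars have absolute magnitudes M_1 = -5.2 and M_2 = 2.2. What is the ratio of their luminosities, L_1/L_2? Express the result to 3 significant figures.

L_1/L_2 ≈ 912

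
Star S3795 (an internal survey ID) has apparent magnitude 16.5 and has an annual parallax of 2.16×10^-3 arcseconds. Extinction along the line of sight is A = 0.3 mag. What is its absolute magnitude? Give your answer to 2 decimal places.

d = 1/p = 1/2.16×10^-3″ = 463.0 pc
5 log₁₀(d/10 pc) = 5 log₁₀(463.0) − 5 = 8.328
M = m − 5 log₁₀(d/10) − A = 16.5 − 8.328 − 0.3 = 7.872

M ≈ 7.87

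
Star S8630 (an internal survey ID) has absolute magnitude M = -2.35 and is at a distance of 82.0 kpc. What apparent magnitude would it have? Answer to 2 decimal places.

m ≈ 17.22

d = 82.0 kpc = 82000 pc
m = M + 5 log₁₀ d − 5 = -2.35 + 5·4.9138 − 5 = 17.219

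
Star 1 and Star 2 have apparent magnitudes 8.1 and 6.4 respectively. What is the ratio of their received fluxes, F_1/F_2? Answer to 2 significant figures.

F_1/F_2 ≈ 0.21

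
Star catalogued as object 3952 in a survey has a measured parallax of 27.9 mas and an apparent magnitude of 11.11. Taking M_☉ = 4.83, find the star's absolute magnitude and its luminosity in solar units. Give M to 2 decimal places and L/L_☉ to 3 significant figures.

d = 1/p = 1000/27.9 mas = 35.84 pc
M = m − 5 log₁₀ d + 5 = 11.11 − 5·1.5544 + 5 = 8.338
M − M_☉ = 8.338 − 4.83 = 3.508
L/L_☉ = 10^(−0.4 × 3.508) = 0.03952

M ≈ 8.34; L/L_☉ ≈ 0.0395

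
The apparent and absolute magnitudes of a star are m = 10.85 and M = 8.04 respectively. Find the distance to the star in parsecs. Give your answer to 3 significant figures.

d ≈ 36.5 pc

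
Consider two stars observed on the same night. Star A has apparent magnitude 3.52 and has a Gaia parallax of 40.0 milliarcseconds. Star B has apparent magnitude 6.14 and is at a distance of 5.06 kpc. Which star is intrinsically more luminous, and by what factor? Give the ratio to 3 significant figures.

Star B is more luminous, by a factor of 3670.

Star A: p = 40.0 mas = 0.0400″ → d = 1/p = 25.00 pc
Star A: M = m − 5 log₁₀ d + 5 = 3.52 − 5·1.3979 + 5 = 1.530
Star B: d = 5.06 kpc = 5060 pc
Star B: M = m − 5 log₁₀ d + 5 = 6.14 − 5·3.7042 + 5 = -7.381
ΔM = M_A − M_B = 1.530 − (-7.381) = 8.911; smaller M is more luminous → Star B.
L ratio = 10^(0.4 |ΔM|) = 10^3.564 = 3668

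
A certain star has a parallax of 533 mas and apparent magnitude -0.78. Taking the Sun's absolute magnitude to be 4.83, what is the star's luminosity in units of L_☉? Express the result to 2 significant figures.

L/L_☉ ≈ 6.2

d = 1/p = 1000/533 mas = 1.876 pc
M = m − 5 log₁₀ d + 5 = -0.78 − 5·0.2733 + 5 = 2.854
M − M_☉ = 2.854 − 4.83 = -1.976
L/L_☉ = 10^(−0.4 × -1.976) = 6.174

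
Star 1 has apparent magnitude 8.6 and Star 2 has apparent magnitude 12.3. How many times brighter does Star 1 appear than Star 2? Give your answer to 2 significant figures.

30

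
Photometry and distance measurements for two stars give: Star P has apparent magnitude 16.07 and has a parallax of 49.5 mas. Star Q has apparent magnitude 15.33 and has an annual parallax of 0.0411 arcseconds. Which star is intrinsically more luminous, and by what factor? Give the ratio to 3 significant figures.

Star Q is more luminous, by a factor of 2.87.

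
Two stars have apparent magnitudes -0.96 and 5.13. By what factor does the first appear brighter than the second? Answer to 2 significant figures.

Magnitude difference = -6.09
Flux ratio = 10^(−0.4 Δm) = 10^(−0.4 × -6.09) = 10^2.436 = 272.9

270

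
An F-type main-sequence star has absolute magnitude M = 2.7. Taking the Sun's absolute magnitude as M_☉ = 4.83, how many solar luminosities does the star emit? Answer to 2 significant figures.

M − M_☉ = 2.7 − 4.83 = -2.130
L/L_☉ = 10^(−0.4 (M − M_☉)) = 10^0.852 = 7.112

L/L_☉ ≈ 7.1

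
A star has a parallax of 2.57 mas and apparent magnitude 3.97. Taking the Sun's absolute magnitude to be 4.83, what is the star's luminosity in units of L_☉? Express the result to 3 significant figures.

L/L_☉ ≈ 3340

d = 1/p = 1000/2.57 mas = 389.1 pc
M = m − 5 log₁₀ d + 5 = 3.97 − 5·2.5901 + 5 = -3.980
M − M_☉ = -3.980 − 4.83 = -8.810
L/L_☉ = 10^(−0.4 × -8.810) = 3343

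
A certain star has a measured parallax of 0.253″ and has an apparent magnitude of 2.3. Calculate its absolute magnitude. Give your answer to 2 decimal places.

M ≈ 4.32

d = 1/p = 1/0.253″ = 3.953 pc
5 log₁₀(d/10 pc) = 5 log₁₀(3.953) − 5 = -2.016
M = m − 5 log₁₀(d/10) = 2.3 + 2.016 = 4.316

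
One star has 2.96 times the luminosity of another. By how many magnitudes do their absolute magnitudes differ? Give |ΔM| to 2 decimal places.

Pogson: ΔM = −2.5 log₁₀(ratio) = −2.5 log₁₀(2.96) = −2.5 × 0.4713 = -1.178

|ΔM| ≈ 1.18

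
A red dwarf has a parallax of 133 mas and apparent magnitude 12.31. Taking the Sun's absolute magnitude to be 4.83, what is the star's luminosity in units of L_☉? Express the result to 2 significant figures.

d = 1/p = 1000/133 mas = 7.519 pc
M = m − 5 log₁₀ d + 5 = 12.31 − 5·0.8761 + 5 = 12.929
M − M_☉ = 12.929 − 4.83 = 8.099
L/L_☉ = 10^(−0.4 × 8.099) = 5.758×10^-4

L/L_☉ ≈ 5.8×10^-4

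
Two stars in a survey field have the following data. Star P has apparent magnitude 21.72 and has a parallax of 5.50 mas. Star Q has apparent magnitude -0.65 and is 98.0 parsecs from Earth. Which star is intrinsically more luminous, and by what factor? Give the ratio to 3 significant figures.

Star P: p = 5.50 mas = 5.50×10^-3″ → d = 1/p = 181.8 pc
Star P: M = m − 5 log₁₀ d + 5 = 21.72 − 5·2.2596 + 5 = 15.422
Star Q: M = m − 5 log₁₀ d + 5 = -0.65 − 5·1.9912 + 5 = -5.606
ΔM = M_P − M_Q = 15.422 − (-5.606) = 21.028; smaller M is more luminous → Star Q.
L ratio = 10^(0.4 |ΔM|) = 10^8.411 = 2.577×10^8

Star Q is more luminous, by a factor of 2.58×10^8.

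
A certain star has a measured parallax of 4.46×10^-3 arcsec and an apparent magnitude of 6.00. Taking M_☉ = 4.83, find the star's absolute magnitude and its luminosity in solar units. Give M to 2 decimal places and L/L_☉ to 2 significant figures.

M ≈ -0.75; L/L_☉ ≈ 170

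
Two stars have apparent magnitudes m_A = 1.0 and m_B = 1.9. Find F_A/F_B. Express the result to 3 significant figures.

F_A/F_B ≈ 2.29

Magnitude difference = -0.9
Flux ratio = 10^(−0.4 Δm) = 10^(−0.4 × -0.9) = 10^0.360 = 2.291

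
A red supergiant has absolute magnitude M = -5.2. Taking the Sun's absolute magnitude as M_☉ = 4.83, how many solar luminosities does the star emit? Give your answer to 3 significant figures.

L/L_☉ ≈ 10300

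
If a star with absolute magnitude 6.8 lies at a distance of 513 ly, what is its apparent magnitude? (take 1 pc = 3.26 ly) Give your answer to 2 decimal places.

m ≈ 12.78

d = 513 ly / 3.26 = 157.4 pc
m = M + 5 log₁₀ d − 5 = 6.8 + 5·2.1969 − 5 = 12.784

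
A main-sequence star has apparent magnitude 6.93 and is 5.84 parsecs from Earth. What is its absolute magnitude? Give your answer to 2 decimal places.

5 log₁₀(d/10 pc) = 5 log₁₀(5.840) − 5 = -1.168
M = m − 5 log₁₀(d/10) = 6.93 + 1.168 = 8.098

M ≈ 8.10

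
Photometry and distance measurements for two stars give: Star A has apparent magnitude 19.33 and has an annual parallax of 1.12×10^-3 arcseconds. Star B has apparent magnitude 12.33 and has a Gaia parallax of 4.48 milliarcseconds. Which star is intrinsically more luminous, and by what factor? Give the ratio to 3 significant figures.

Star A: d = 1/p = 1/1.12×10^-3″ = 892.9 pc
Star A: M = m − 5 log₁₀ d + 5 = 19.33 − 5·2.9508 + 5 = 9.576
Star B: p = 4.48 mas = 4.48×10^-3″ → d = 1/p = 223.2 pc
Star B: M = m − 5 log₁₀ d + 5 = 12.33 − 5·2.3487 + 5 = 5.586
ΔM = M_A − M_B = 9.576 − (5.586) = 3.990; smaller M is more luminous → Star B.
L ratio = 10^(0.4 |ΔM|) = 10^1.596 = 39.43

Star B is more luminous, by a factor of 39.4.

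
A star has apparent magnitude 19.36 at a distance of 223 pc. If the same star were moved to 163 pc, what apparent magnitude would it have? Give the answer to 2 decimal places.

Flux ∝ 1/d², so Δm = 5 log₁₀(d₂/d₁) = 5 log₁₀(163/223) = -0.681
m₂ = m₁ + Δm = 19.36 + (-0.681) = 18.679

m ≈ 18.68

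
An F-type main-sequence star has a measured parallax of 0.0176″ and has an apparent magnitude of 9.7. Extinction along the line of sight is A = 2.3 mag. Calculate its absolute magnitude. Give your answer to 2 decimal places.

M ≈ 3.63

d = 1/p = 1/0.0176″ = 56.82 pc
5 log₁₀(d/10 pc) = 5 log₁₀(56.82) − 5 = 3.772
M = m − 5 log₁₀(d/10) − A = 9.7 − 3.772 − 2.3 = 3.628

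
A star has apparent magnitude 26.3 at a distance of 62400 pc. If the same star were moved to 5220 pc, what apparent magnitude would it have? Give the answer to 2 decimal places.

m ≈ 20.91

Flux ∝ 1/d², so Δm = 5 log₁₀(d₂/d₁) = 5 log₁₀(5220/62400) = -5.388
m₂ = m₁ + Δm = 26.3 + (-5.388) = 20.912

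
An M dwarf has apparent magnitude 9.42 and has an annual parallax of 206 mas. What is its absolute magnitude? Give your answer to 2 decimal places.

p = 206 mas = 0.206″ → d = 1/p = 4.854 pc
5 log₁₀(d/10 pc) = 5 log₁₀(4.854) − 5 = -1.569
M = m − 5 log₁₀(d/10) = 9.42 + 1.569 = 10.989

M ≈ 10.99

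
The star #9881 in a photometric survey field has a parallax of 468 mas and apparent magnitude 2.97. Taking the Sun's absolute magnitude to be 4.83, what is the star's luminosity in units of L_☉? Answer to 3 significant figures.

L/L_☉ ≈ 0.253

d = 1/p = 1000/468 mas = 2.137 pc
M = m − 5 log₁₀ d + 5 = 2.97 − 5·0.3298 + 5 = 6.321
M − M_☉ = 6.321 − 4.83 = 1.491
L/L_☉ = 10^(−0.4 × 1.491) = 0.2532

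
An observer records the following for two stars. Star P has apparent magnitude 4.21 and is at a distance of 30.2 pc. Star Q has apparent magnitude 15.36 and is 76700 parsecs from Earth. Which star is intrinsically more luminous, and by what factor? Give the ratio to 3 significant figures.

Star Q is more luminous, by a factor of 224.

Star P: M = m − 5 log₁₀ d + 5 = 4.21 − 5·1.4800 + 5 = 1.810
Star Q: M = m − 5 log₁₀ d + 5 = 15.36 − 5·4.8848 + 5 = -4.064
ΔM = M_P − M_Q = 1.810 − (-4.064) = 5.874; smaller M is more luminous → Star Q.
L ratio = 10^(0.4 |ΔM|) = 10^2.350 = 223.7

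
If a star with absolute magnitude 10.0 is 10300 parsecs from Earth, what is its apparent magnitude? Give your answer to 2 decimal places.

m ≈ 25.06

m = M + 5 log₁₀ d − 5 = 10.0 + 5·4.0128 − 5 = 25.064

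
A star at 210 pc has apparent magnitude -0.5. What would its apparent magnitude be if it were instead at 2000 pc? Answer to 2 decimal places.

m ≈ 4.39

Flux ∝ 1/d², so Δm = 5 log₁₀(d₂/d₁) = 5 log₁₀(2000/210) = 4.894
m₂ = m₁ + Δm = -0.5 + (4.894) = 4.394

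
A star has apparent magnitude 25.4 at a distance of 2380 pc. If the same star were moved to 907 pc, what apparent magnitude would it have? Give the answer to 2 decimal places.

m ≈ 23.31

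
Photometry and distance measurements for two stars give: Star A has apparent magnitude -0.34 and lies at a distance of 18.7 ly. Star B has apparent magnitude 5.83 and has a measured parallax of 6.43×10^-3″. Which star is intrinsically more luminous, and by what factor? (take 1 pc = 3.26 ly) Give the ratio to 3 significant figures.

Star B is more luminous, by a factor of 2.50.

Star A: d = 18.7 ly / 3.26 = 5.736 pc
Star A: M = m − 5 log₁₀ d + 5 = -0.34 − 5·0.7586 + 5 = 0.867
Star B: d = 1/p = 1/6.43×10^-3″ = 155.5 pc
Star B: M = m − 5 log₁₀ d + 5 = 5.83 − 5·2.1918 + 5 = -0.129
ΔM = M_A − M_B = 0.867 − (-0.129) = 0.996; smaller M is more luminous → Star B.
L ratio = 10^(0.4 |ΔM|) = 10^0.398 = 2.502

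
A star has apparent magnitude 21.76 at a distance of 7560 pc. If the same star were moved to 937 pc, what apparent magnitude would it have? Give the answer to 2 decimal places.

Flux ∝ 1/d², so Δm = 5 log₁₀(d₂/d₁) = 5 log₁₀(937/7560) = -4.534
m₂ = m₁ + Δm = 21.76 + (-4.534) = 17.226

m ≈ 17.23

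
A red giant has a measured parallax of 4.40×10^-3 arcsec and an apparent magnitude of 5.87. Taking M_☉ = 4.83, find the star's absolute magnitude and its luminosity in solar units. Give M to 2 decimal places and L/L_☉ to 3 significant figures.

M ≈ -0.91; L/L_☉ ≈ 198

d = 1/p = 1/4.40×10^-3″ = 227.3 pc
M = m − 5 log₁₀ d + 5 = 5.87 − 5·2.3565 + 5 = -0.913
M − M_☉ = -0.913 − 4.83 = -5.743
L/L_☉ = 10^(−0.4 × -5.743) = 198.2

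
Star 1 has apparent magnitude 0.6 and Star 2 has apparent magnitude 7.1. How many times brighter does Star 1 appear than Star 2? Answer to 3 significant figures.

Magnitude difference = -6.5
Flux ratio = 10^(−0.4 Δm) = 10^(−0.4 × -6.5) = 10^2.600 = 398.1

398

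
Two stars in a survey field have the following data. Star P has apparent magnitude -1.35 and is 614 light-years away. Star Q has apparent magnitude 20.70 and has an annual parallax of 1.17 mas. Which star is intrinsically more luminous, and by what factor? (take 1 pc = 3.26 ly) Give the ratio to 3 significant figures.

Star P: d = 614 ly / 3.26 = 188.3 pc
Star P: M = m − 5 log₁₀ d + 5 = -1.35 − 5·2.2750 + 5 = -7.725
Star Q: p = 1.17 mas = 1.17×10^-3″ → d = 1/p = 854.7 pc
Star Q: M = m − 5 log₁₀ d + 5 = 20.70 − 5·2.9318 + 5 = 11.041
ΔM = M_P − M_Q = -7.725 − (11.041) = -18.766; smaller M is more luminous → Star P.
L ratio = 10^(0.4 |ΔM|) = 10^7.506 = 3.208×10^7

Star P is more luminous, by a factor of 3.21×10^7.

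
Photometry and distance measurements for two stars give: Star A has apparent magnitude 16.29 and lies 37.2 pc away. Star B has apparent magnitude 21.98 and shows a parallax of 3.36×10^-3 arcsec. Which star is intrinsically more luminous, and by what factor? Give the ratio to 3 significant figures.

Star A is more luminous, by a factor of 2.95.

Star A: M = m − 5 log₁₀ d + 5 = 16.29 − 5·1.5705 + 5 = 13.437
Star B: d = 1/p = 1/3.36×10^-3″ = 297.6 pc
Star B: M = m − 5 log₁₀ d + 5 = 21.98 − 5·2.4737 + 5 = 14.612
ΔM = M_A − M_B = 13.437 − (14.612) = -1.174; smaller M is more luminous → Star A.
L ratio = 10^(0.4 |ΔM|) = 10^0.470 = 2.950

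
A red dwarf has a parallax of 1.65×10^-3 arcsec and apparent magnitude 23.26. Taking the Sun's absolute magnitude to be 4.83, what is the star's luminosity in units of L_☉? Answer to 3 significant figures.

d = 1/p = 1/1.65×10^-3″ = 606.1 pc
M = m − 5 log₁₀ d + 5 = 23.26 − 5·2.7825 + 5 = 14.347
M − M_☉ = 14.347 − 4.83 = 9.517
L/L_☉ = 10^(−0.4 × 9.517) = 1.560×10^-4

L/L_☉ ≈ 1.56×10^-4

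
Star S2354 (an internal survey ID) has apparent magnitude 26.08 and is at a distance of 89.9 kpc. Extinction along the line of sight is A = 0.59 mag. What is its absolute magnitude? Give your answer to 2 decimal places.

M ≈ 5.72

d = 89.9 kpc = 89900 pc
5 log₁₀(d/10 pc) = 5 log₁₀(89900) − 5 = 19.769
M = m − 5 log₁₀(d/10) − A = 26.08 − 19.769 − 0.59 = 5.721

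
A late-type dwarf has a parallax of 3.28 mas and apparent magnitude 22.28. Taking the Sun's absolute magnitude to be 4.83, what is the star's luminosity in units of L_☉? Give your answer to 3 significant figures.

L/L_☉ ≈ 9.73×10^-5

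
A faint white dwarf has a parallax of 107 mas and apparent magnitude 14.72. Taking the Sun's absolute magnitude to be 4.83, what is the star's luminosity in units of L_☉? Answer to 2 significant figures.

d = 1/p = 1000/107 mas = 9.346 pc
M = m − 5 log₁₀ d + 5 = 14.72 − 5·0.9706 + 5 = 14.867
M − M_☉ = 14.867 − 4.83 = 10.037
L/L_☉ = 10^(−0.4 × 10.037) = 9.666×10^-5

L/L_☉ ≈ 9.7×10^-5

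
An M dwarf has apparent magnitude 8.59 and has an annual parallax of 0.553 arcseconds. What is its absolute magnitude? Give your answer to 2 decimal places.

M ≈ 12.30

d = 1/p = 1/0.553″ = 1.808 pc
5 log₁₀(d/10 pc) = 5 log₁₀(1.808) − 5 = -3.714
M = m − 5 log₁₀(d/10) = 8.59 + 3.714 = 12.304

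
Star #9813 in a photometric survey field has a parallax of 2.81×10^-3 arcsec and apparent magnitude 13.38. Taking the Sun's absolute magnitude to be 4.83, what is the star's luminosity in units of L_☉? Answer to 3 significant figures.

d = 1/p = 1/2.81×10^-3″ = 355.9 pc
M = m − 5 log₁₀ d + 5 = 13.38 − 5·2.5513 + 5 = 5.624
M − M_☉ = 5.624 − 4.83 = 0.794
L/L_☉ = 10^(−0.4 × 0.794) = 0.4815

L/L_☉ ≈ 0.481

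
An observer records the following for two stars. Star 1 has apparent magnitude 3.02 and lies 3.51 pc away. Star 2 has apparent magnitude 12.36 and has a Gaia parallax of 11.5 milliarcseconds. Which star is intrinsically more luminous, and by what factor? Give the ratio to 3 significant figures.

Star 1: M = m − 5 log₁₀ d + 5 = 3.02 − 5·0.5453 + 5 = 5.293
Star 2: p = 11.5 mas = 0.0115″ → d = 1/p = 86.96 pc
Star 2: M = m − 5 log₁₀ d + 5 = 12.36 − 5·1.9393 + 5 = 7.663
ΔM = M_1 − M_2 = 5.293 − (7.663) = -2.370; smaller M is more luminous → Star 1.
L ratio = 10^(0.4 |ΔM|) = 10^0.948 = 8.872

Star 1 is more luminous, by a factor of 8.87.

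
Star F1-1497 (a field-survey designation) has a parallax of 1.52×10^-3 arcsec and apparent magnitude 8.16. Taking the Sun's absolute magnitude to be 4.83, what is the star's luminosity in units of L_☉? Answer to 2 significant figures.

d = 1/p = 1/1.52×10^-3″ = 657.9 pc
M = m − 5 log₁₀ d + 5 = 8.16 − 5·2.8182 + 5 = -0.931
M − M_☉ = -0.931 − 4.83 = -5.761
L/L_☉ = 10^(−0.4 × -5.761) = 201.5

L/L_☉ ≈ 200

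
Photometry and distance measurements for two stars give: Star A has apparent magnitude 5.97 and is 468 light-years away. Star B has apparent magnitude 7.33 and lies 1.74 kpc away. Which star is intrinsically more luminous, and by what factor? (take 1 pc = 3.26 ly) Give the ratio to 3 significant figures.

Star B is more luminous, by a factor of 42.0.

Star A: d = 468 ly / 3.26 = 143.6 pc
Star A: M = m − 5 log₁₀ d + 5 = 5.97 − 5·2.1570 + 5 = 0.185
Star B: d = 1.74 kpc = 1740 pc
Star B: M = m − 5 log₁₀ d + 5 = 7.33 − 5·3.2405 + 5 = -3.873
ΔM = M_A − M_B = 0.185 − (-3.873) = 4.058; smaller M is more luminous → Star B.
L ratio = 10^(0.4 |ΔM|) = 10^1.623 = 41.98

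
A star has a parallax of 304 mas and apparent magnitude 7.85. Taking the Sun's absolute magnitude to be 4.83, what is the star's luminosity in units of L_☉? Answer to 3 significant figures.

L/L_☉ ≈ 6.70×10^-3

d = 1/p = 1000/304 mas = 3.289 pc
M = m − 5 log₁₀ d + 5 = 7.85 − 5·0.5171 + 5 = 10.264
M − M_☉ = 10.264 − 4.83 = 5.434
L/L_☉ = 10^(−0.4 × 5.434) = 6.703×10^-3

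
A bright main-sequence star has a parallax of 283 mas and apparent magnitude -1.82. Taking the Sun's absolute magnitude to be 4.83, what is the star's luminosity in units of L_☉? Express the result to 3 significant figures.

L/L_☉ ≈ 57.1

d = 1/p = 1000/283 mas = 3.534 pc
M = m − 5 log₁₀ d + 5 = -1.82 − 5·0.5482 + 5 = 0.439
M − M_☉ = 0.439 − 4.83 = -4.391
L/L_☉ = 10^(−0.4 × -4.391) = 57.07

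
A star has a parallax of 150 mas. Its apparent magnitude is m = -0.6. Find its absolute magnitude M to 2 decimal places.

M ≈ 0.28

p = 150 mas = 0.150″ → d = 1/p = 6.667 pc
5 log₁₀(d/10 pc) = 5 log₁₀(6.667) − 5 = -0.880
M = m − 5 log₁₀(d/10) = -0.6 + 0.880 = 0.280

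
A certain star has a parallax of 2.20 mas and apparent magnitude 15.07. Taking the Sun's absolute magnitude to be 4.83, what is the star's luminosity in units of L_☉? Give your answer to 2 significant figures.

d = 1/p = 1000/2.20 mas = 454.5 pc
M = m − 5 log₁₀ d + 5 = 15.07 − 5·2.6576 + 5 = 6.782
M − M_☉ = 6.782 − 4.83 = 1.952
L/L_☉ = 10^(−0.4 × 1.952) = 0.1656

L/L_☉ ≈ 0.17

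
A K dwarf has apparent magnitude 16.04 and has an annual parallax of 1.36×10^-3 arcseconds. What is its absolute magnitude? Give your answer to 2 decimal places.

M ≈ 6.71

d = 1/p = 1/1.36×10^-3″ = 735.3 pc
5 log₁₀(d/10 pc) = 5 log₁₀(735.3) − 5 = 9.332
M = m − 5 log₁₀(d/10) = 16.04 − 9.332 = 6.708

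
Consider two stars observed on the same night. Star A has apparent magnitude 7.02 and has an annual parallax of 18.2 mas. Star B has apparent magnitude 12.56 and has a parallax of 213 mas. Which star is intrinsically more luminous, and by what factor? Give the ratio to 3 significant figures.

Star A is more luminous, by a factor of 22500.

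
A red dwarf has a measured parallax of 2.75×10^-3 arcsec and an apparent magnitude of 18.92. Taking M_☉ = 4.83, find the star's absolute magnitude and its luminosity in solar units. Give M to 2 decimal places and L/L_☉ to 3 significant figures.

M ≈ 11.12; L/L_☉ ≈ 3.06×10^-3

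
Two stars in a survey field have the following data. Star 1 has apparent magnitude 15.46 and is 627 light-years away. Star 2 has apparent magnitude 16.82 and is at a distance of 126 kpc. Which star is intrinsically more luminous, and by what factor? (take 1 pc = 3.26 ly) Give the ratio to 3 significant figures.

Star 1: d = 627 ly / 3.26 = 192.3 pc
Star 1: M = m − 5 log₁₀ d + 5 = 15.46 − 5·2.2840 + 5 = 9.040
Star 2: d = 126 kpc = 126000 pc
Star 2: M = m − 5 log₁₀ d + 5 = 16.82 − 5·5.1004 + 5 = -3.682
ΔM = M_1 − M_2 = 9.040 − (-3.682) = 12.722; smaller M is more luminous → Star 2.
L ratio = 10^(0.4 |ΔM|) = 10^5.089 = 122600

Star 2 is more luminous, by a factor of 123000.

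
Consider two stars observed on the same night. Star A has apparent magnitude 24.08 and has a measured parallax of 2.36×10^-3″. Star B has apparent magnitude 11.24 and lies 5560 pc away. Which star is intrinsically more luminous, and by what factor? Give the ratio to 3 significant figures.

Star A: d = 1/p = 1/2.36×10^-3″ = 423.7 pc
Star A: M = m − 5 log₁₀ d + 5 = 24.08 − 5·2.6271 + 5 = 15.945
Star B: M = m − 5 log₁₀ d + 5 = 11.24 − 5·3.7451 + 5 = -2.485
ΔM = M_A − M_B = 15.945 − (-2.485) = 18.430; smaller M is more luminous → Star B.
L ratio = 10^(0.4 |ΔM|) = 10^7.372 = 2.355×10^7

Star B is more luminous, by a factor of 2.35×10^7.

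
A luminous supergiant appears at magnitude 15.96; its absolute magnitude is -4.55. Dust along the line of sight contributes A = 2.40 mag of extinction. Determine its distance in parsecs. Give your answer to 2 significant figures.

m − M = 5 log₁₀(d/10 pc) + A  ⇒  15.96 − (-4.55) − 2.40 = 5 log₁₀(d/10)
18.110 = 5 log₁₀(d/10)
log₁₀ d = (m − M − A)/5 + 1 = 4.6220
d = 10^4.6220 = 41880 pc

d ≈ 42000 pc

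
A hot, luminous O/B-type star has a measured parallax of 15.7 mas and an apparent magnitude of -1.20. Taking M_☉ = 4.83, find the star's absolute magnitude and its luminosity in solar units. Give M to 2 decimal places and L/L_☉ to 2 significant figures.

M ≈ -5.22; L/L_☉ ≈ 10000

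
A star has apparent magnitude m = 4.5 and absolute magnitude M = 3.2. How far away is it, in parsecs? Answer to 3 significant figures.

Distance modulus: m − M = 4.5 − (3.2) = 1.300
m − M = 5 log₁₀ d − 5
log₁₀ d = (m − M)/5 + 1 = 1.2600
d = 10^1.2600 = 18.20 pc

d ≈ 18.2 pc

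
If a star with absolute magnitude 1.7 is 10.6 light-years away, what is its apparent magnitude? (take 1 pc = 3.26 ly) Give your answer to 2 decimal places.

m ≈ -0.74

d = 10.6 ly / 3.26 = 3.252 pc
m = M + 5 log₁₀ d − 5 = 1.7 + 5·0.5121 − 5 = -0.740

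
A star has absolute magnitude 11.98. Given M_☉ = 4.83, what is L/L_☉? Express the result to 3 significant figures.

M − M_☉ = 11.98 − 4.83 = 7.150
L/L_☉ = 10^(−0.4 (M − M_☉)) = 10^-2.860 = 1.380×10^-3

L/L_☉ ≈ 1.38×10^-3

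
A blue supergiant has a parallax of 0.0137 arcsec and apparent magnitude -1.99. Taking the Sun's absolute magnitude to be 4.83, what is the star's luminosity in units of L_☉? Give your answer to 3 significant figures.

L/L_☉ ≈ 28500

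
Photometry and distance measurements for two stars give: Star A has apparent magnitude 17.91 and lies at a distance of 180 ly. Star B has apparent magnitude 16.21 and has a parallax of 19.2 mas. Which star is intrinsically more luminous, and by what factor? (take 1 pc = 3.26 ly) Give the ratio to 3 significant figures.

Star B is more luminous, by a factor of 4.26.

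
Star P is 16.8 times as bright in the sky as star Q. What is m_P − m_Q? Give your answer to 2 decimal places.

m_P − m_Q ≈ -3.06

Pogson: Δm = −2.5 log₁₀(ratio) = −2.5 log₁₀(16.8) = −2.5 × 1.2253 = -3.063
Star P is brighter, so it has the smaller magnitude: the difference is negative.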